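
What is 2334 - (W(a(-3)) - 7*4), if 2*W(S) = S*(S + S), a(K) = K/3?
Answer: 2361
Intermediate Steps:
a(K) = K/3 (a(K) = K*(1/3) = K/3)
W(S) = S**2 (W(S) = (S*(S + S))/2 = (S*(2*S))/2 = (2*S**2)/2 = S**2)
2334 - (W(a(-3)) - 7*4) = 2334 - (((1/3)*(-3))**2 - 7*4) = 2334 - ((-1)**2 - 28) = 2334 - (1 - 28) = 2334 - 1*(-27) = 2334 + 27 = 2361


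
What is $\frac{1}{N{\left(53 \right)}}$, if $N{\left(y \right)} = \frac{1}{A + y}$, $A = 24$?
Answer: $77$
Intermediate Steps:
$N{\left(y \right)} = \frac{1}{24 + y}$
$\frac{1}{N{\left(53 \right)}} = \frac{1}{\frac{1}{24 + 53}} = \frac{1}{\frac{1}{77}} = 77$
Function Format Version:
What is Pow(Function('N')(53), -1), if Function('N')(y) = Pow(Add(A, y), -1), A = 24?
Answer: 77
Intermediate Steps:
Function('N')(y) = Pow(Add(24, y), -1)
Pow(Function('N')(53), -1) = Pow(Pow(Add(24, 53), -1), -1) = Pow(Pow(77, -1), -1) = Pow(Rational(1, 77), -1) = 77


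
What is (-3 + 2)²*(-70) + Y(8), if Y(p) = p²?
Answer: -6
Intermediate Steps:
(-3 + 2)²*(-70) + Y(8) = (-3 + 2)²*(-70) + 8² = (-1)²*(-70) + 64 = 1*(-70) + 64 = -70 + 64 = -6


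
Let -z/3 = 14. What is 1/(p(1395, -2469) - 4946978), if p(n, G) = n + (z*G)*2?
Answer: -1/4738187 ≈ -2.1105e-7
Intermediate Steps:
z = -42 (z = -3*14 = -42)
p(n, G) = n - 84*G (p(n, G) = n - 42*G*2 = n - 84*G)
1/(p(1395, -2469) - 4946978) = 1/((1395 - 84*(-2469)) - 4946978) = 1/((1395 + 207396) - 4946978) = 1/(208791 - 4946978) = 1/(-4738187) = -1/4738187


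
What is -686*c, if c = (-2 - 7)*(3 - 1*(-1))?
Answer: 24696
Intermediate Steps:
c = -36 (c = -9*(3 + 1) = -9*4 = -36)
-686*c = -686*(-36) = 24696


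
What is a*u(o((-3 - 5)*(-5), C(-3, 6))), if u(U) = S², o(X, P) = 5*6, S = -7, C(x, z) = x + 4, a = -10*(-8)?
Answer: 3920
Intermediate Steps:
a = 80
C(x, z) = 4 + x
o(X, P) = 30
u(U) = 49 (u(U) = (-7)² = 49)
a*u(o((-3 - 5)*(-5), C(-3, 6))) = 80*49 = 3920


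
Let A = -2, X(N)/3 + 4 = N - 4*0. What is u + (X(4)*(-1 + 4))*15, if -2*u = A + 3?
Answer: -½ ≈ -0.50000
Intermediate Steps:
X(N) = -12 + 3*N (X(N) = -12 + 3*(N - 4*0) = -12 + 3*(N + 0) = -12 + 3*N)
u = -½ (u = -(-2 + 3)/2 = -½*1 = -½ ≈ -0.50000)
u + (X(4)*(-1 + 4))*15 = -½ + ((-12 + 3*4)*(-1 + 4))*15 = -½ + ((-12 + 12)*3)*15 = -½ + (0*3)*15 = -½ + 0*15 = -½ + 0 = -½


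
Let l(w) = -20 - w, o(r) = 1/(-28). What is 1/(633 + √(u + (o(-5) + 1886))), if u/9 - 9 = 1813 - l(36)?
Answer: 17724/10693229 - 2*√3682441/10693229 ≈ 0.0012986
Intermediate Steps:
o(r) = -1/28
u = 16902 (u = 81 + 9*(1813 - (-20 - 1*36)) = 81 + 9*(1813 - (-20 - 36)) = 81 + 9*(1813 - 1*(-56)) = 81 + 9*(1813 + 56) = 81 + 9*1869 = 81 + 16821 = 16902)
1/(633 + √(u + (o(-5) + 1886))) = 1/(633 + √(16902 + (-1/28 + 1886))) = 1/(633 + √(16902 + 52807/28)) = 1/(633 + √(526063/28)) = 1/(633 + √3682441/14)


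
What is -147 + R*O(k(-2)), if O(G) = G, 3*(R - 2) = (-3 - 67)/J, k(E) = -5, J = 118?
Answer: -27614/177 ≈ -156.01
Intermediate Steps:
R = 319/177 (R = 2 + ((-3 - 67)/118)/3 = 2 + (-70*1/118)/3 = 2 + (⅓)*(-35/59) = 2 - 35/177 = 319/177 ≈ 1.8023)
-147 + R*O(k(-2)) = -147 + (319/177)*(-5) = -147 - 1595/177 = -27614/177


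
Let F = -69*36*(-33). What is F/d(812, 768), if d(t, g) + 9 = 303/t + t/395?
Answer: -26291699280/2107631 ≈ -12475.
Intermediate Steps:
d(t, g) = -9 + 303/t + t/395 (d(t, g) = -9 + (303/t + t/395) = -9 + 303/t + t/395)
F = 81972 (F = -2484*(-33) = 81972)
F/d(812, 768) = 81972/(-9 + 303/812 + (1/395)*812) = 81972/(-9 + 303*(1/812) + 812/395) = 81972/(-9 + 303/812 + 812/395) = 81972/(-2107631/320740) = 81972*(-320740/2107631) = -26291699280/2107631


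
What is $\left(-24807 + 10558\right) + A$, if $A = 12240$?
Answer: $-2009$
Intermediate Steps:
$\left(-24807 + 10558\right) + A = \left(-24807 + 10558\right) + 12240 = -14249 + 12240 = -2009$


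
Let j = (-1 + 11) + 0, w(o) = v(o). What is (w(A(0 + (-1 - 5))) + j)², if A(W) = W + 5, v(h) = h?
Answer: 81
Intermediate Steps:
A(W) = 5 + W
w(o) = o
j = 10 (j = 10 + 0 = 10)
(w(A(0 + (-1 - 5))) + j)² = ((5 + (0 + (-1 - 5))) + 10)² = ((5 + (0 - 6)) + 10)² = ((5 - 6) + 10)² = (-1 + 10)² = 9² = 81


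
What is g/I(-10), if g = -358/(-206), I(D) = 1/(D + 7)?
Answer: -537/103 ≈ -5.2136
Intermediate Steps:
I(D) = 1/(7 + D)
g = 179/103 (g = -358*(-1/206) = 179/103 ≈ 1.7379)
g/I(-10) = 179/(103*(1/(7 - 10))) = 179/(103*(1/(-3))) = 179/(103*(-1/3)) = (179/103)*(-3) = -537/103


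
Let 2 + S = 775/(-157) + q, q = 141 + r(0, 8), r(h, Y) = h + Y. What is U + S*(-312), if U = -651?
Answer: -7061055/157 ≈ -44975.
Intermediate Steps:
r(h, Y) = Y + h
q = 149 (q = 141 + (8 + 0) = 141 + 8 = 149)
S = 22304/157 (S = -2 + (775/(-157) + 149) = -2 + (775*(-1/157) + 149) = -2 + (-775/157 + 149) = -2 + 22618/157 = 22304/157 ≈ 142.06)
U + S*(-312) = -651 + (22304/157)*(-312) = -651 - 6958848/157 = -7061055/157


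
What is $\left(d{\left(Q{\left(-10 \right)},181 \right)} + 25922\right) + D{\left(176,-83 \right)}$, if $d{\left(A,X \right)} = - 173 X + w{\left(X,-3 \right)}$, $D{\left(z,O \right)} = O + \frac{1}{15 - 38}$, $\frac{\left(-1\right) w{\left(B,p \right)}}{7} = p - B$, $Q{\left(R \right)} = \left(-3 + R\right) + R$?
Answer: $- \frac{96279}{23} \approx -4186.0$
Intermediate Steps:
$Q{\left(R \right)} = -3 + 2 R$
$w{\left(B,p \right)} = - 7 p + 7 B$ ($w{\left(B,p \right)} = - 7 \left(p - B\right) = - 7 p + 7 B$)
$D{\left(z,O \right)} = - \frac{1}{23} + O$ ($D{\left(z,O \right)} = O + \frac{1}{-23} = O - \frac{1}{23} = - \frac{1}{23} + O$)
$d{\left(A,X \right)} = 21 - 166 X$ ($d{\left(A,X \right)} = - 173 X + \left(\left(-7\right) \left(-3\right) + 7 X\right) = - 173 X + \left(21 + 7 X\right) = 21 - 166 X$)
$\left(d{\left(Q{\left(-10 \right)},181 \right)} + 25922\right) + D{\left(176,-83 \right)} = \left(\left(21 - 30046\right) + 25922\right) - \frac{1910}{23} = \left(-30025 + 25922\right) - \frac{1910}{23} = -4103 - \frac{1910}{23} = - \frac{96279}{23}$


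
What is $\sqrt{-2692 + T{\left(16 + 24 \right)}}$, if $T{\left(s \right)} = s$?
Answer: $2 i \sqrt{663} \approx 51.498 i$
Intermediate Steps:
$\sqrt{-2692 + T{\left(16 + 24 \right)}} = \sqrt{-2692 + \left(16 + 24\right)} = \sqrt{-2692 + 40} = \sqrt{-2652} = 2 i \sqrt{663}$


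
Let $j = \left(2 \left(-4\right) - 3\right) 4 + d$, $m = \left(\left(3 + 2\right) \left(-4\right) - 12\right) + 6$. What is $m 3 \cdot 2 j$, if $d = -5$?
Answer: $7644$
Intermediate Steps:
$m = -26$ ($m = \left(5 \left(-4\right) - 12\right) + 6 = \left(-20 - 12\right) + 6 = -32 + 6 = -26$)
$j = -49$ ($j = \left(2 \left(-4\right) - 3\right) 4 - 5 = \left(-8 - 3\right) 4 - 5 = \left(-11\right) 4 - 5 = -44 - 5 = -49$)
$m 3 \cdot 2 j = - 26 \cdot 3 \cdot 2 \left(-49\right) = \left(-26\right) 6 \left(-49\right) = \left(-156\right) \left(-49\right) = 7644$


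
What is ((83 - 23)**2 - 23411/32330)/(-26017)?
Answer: -116364589/841129610 ≈ -0.13834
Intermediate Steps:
((83 - 23)**2 - 23411/32330)/(-26017) = (60**2 - 23411/32330)*(-1/26017) = (3600 - 1*23411/32330)*(-1/26017) = (3600 - 23411/32330)*(-1/26017) = (116364589/32330)*(-1/26017) = -116364589/841129610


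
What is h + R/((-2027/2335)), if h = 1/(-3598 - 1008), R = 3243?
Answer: -34878499457/9336362 ≈ -3735.8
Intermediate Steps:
h = -1/4606 (h = 1/(-4606) = -1/4606 ≈ -0.00021711)
h + R/((-2027/2335)) = -1/4606 + 3243/((-2027/2335)) = -1/4606 + 3243/((-2027*1/2335)) = -1/4606 + 3243/(-2027/2335) = -1/4606 + 3243*(-2335/2027) = -1/4606 - 7572405/2027 = -34878499457/9336362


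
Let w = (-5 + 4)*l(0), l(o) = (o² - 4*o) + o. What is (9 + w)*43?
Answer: 387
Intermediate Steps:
l(o) = o² - 3*o
w = 0 (w = (-5 + 4)*(0*(-3 + 0)) = -0*(-3) = -1*0 = 0)
(9 + w)*43 = (9 + 0)*43 = 9*43 = 387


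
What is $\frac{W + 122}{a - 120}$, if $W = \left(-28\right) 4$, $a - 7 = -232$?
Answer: $- \frac{2}{69} \approx -0.028986$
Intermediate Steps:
$a = -225$ ($a = 7 - 232 = -225$)
$W = -112$
$\frac{W + 122}{a - 120} = \frac{-112 + 122}{-225 - 120} = \frac{10}{-345} = 10 \left(- \frac{1}{345}\right) = - \frac{2}{69}$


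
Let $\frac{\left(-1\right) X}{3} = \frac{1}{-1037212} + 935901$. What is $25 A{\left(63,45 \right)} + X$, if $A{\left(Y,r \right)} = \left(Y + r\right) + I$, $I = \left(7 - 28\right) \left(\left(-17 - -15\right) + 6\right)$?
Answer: $- \frac{2911560916833}{1037212} \approx -2.8071 \cdot 10^{6}$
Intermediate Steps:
$I = -84$ ($I = - 21 \left(\left(-17 + 15\right) + 6\right) = - 21 \left(-2 + 6\right) = \left(-21\right) 4 = -84$)
$A{\left(Y,r \right)} = -84 + Y + r$ ($A{\left(Y,r \right)} = \left(Y + r\right) - 84 = -84 + Y + r$)
$X = - \frac{2912183244033}{1037212}$ ($X = - 3 \left(\frac{1}{-1037212} + 935901\right) = - 3 \left(- \frac{1}{1037212} + 935901\right) = \left(-3\right) \frac{970727748011}{1037212} = - \frac{2912183244033}{1037212} \approx -2.8077 \cdot 10^{6}$)
$25 A{\left(63,45 \right)} + X = 25 \left(-84 + 63 + 45\right) - \frac{2912183244033}{1037212} = 25 \cdot 24 - \frac{2912183244033}{1037212} = 600 - \frac{2912183244033}{1037212} = - \frac{2911560916833}{1037212}$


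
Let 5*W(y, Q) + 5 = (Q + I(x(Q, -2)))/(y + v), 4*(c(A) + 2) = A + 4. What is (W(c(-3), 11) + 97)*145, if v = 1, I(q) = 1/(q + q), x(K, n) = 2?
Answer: 13485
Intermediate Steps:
I(q) = 1/(2*q)
c(A) = -1 + A/4 (c(A) = -2 + (A + 4)/4 = -2 + (4 + A)/4 = -2 + (1 + A/4) = -1 + A/4)
W(y, Q) = -1 + (¼ + Q)/(5*(1 + y)) (W(y, Q) = -1 + ((Q + (½)/2)/(y + 1))/5 = -1 + ((Q + (½)*(½))/(1 + y))/5 = -1 + ((Q + ¼)/(1 + y))/5 = -1 + ((¼ + Q)/(1 + y))/5 = -1 + (¼ + Q)/(5*(1 + y)))
(W(c(-3), 11) + 97)*145 = ((-19/20 - (-1 + (¼)*(-3)) + (⅕)*11)/(1 + (-1 + (¼)*(-3))) + 97)*145 = ((-19/20 - (-1 - ¾) + 11/5)/(1 + (-1 - ¾)) + 97)*145 = ((-19/20 - 1*(-7/4) + 11/5)/(1 - 7/4) + 97)*145 = ((-19/20 + 7/4 + 11/5)/(-¾) + 97)*145 = (-4/3*3 + 97)*145 = (-4 + 97)*145 = 93*145 = 13485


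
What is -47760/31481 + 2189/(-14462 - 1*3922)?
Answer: -946931749/578746704 ≈ -1.6362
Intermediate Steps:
-47760/31481 + 2189/(-14462 - 1*3922) = -47760*1/31481 + 2189/(-14462 - 3922) = -47760/31481 + 2189/(-18384) = -47760/31481 + 2189*(-1/18384) = -47760/31481 - 2189/18384 = -946931749/578746704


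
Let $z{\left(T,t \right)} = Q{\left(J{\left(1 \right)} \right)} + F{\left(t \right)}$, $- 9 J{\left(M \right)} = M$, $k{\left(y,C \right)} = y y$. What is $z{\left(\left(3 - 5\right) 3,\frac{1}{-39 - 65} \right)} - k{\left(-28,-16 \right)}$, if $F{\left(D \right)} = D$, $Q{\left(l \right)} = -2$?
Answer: $- \frac{81745}{104} \approx -786.01$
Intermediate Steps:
$k{\left(y,C \right)} = y^{2}$
$J{\left(M \right)} = - \frac{M}{9}$
$z{\left(T,t \right)} = -2 + t$
$z{\left(\left(3 - 5\right) 3,\frac{1}{-39 - 65} \right)} - k{\left(-28,-16 \right)} = \left(-2 + \frac{1}{-39 - 65}\right) - \left(-28\right)^{2} = \left(-2 + \frac{1}{-104}\right) - 784 = \left(-2 - \frac{1}{104}\right) - 784 = - \frac{209}{104} - 784 = - \frac{81745}{104}$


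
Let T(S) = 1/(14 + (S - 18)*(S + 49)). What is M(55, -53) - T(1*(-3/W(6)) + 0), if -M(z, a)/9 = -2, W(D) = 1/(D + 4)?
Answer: 16165/898 ≈ 18.001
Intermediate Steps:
W(D) = 1/(4 + D)
M(z, a) = 18 (M(z, a) = -9*(-2) = 18)
T(S) = 1/(14 + (-18 + S)*(49 + S))
M(55, -53) - T(1*(-3/W(6)) + 0) = 18 - 1/(-868 + (1*(-3/(1/(4 + 6))) + 0)**2 + 31*(1*(-3/(1/(4 + 6))) + 0)) = 18 - 1/(-868 + (1*(-3/(1/10)) + 0)**2 + 31*(1*(-3/(1/10)) + 0)) = 18 - 1/(-868 + (1*(-3/1/10) + 0)**2 + 31*(1*(-3/1/10) + 0)) = 18 - 1/(-868 + (1*(-3*10) + 0)**2 + 31*(1*(-3*10) + 0)) = 18 - 1/(-868 + (1*(-30) + 0)**2 + 31*(1*(-30) + 0)) = 18 - 1/(-868 + (-30 + 0)**2 + 31*(-30 + 0)) = 18 - 1/(-868 + (-30)**2 + 31*(-30)) = 18 - 1/(-868 + 900 - 930) = 18 - 1/(-898) = 18 - 1*(-1/898) = 18 + 1/898 = 16165/898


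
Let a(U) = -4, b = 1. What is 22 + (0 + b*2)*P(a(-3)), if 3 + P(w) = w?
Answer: 8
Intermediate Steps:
P(w) = -3 + w
22 + (0 + b*2)*P(a(-3)) = 22 + (0 + 1*2)*(-3 - 4) = 22 + (0 + 2)*(-7) = 22 + 2*(-7) = 22 - 14 = 8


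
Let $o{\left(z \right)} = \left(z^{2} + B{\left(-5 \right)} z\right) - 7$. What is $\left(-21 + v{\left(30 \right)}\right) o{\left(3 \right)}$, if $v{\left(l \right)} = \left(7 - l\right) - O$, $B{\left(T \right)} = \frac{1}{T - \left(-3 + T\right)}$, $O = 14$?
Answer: $-174$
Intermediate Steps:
$B{\left(T \right)} = \frac{1}{3}$
$v{\left(l \right)} = -7 - l$ ($v{\left(l \right)} = \left(7 - l\right) - 14 = -7 - l$)
$o{\left(z \right)} = -7 + z^{2} + \frac{z}{3}$ ($o{\left(z \right)} = \left(z^{2} + \frac{z}{3}\right) - 7 = -7 + z^{2} + \frac{z}{3}$)
$\left(-21 + v{\left(30 \right)}\right) o{\left(3 \right)} = \left(-21 - 37\right) \left(-7 + 3^{2} + \frac{1}{3} \cdot 3\right) = \left(-21 - 37\right) \left(-7 + 9 + 1\right) = \left(-21 - 37\right) 3 = \left(-58\right) 3 = -174$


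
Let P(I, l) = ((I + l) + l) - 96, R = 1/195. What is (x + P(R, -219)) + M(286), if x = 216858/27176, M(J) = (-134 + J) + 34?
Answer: -900924437/2649660 ≈ -340.02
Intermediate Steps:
R = 1/195 ≈ 0.0051282
M(J) = -100 + J
P(I, l) = -96 + I + 2*l (P(I, l) = (I + 2*l) - 96 = -96 + I + 2*l)
x = 108429/13588 (x = 216858*(1/27176) = 108429/13588 ≈ 7.9798)
(x + P(R, -219)) + M(286) = (108429/13588 + (-96 + 1/195 + 2*(-219))) + (-100 + 286) = (108429/13588 + (-96 + 1/195 - 438)) + 186 = (108429/13588 - 104129/195) + 186 = -1393761197/2649660 + 186 = -900924437/2649660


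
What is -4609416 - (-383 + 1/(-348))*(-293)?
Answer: -1643129273/348 ≈ -4.7216e+6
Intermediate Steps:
-4609416 - (-383 + 1/(-348))*(-293) = -4609416 - (-383 - 1/348)*(-293) = -4609416 - (-133285)*(-293)/348 = -4609416 - 1*39052505/348 = -4609416 - 39052505/348 = -1643129273/348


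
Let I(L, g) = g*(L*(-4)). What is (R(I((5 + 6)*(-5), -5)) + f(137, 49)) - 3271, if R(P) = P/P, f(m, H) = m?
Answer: -3133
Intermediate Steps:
I(L, g) = -4*L*g (I(L, g) = g*(-4*L) = -4*L*g)
R(P) = 1
(R(I((5 + 6)*(-5), -5)) + f(137, 49)) - 3271 = (1 + 137) - 3271 = 138 - 3271 = -3133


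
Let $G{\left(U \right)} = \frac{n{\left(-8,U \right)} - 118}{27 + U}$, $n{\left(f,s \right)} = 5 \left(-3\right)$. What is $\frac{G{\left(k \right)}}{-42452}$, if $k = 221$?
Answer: $\frac{133}{10528096} \approx 1.2633 \cdot 10^{-5}$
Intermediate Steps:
$n{\left(f,s \right)} = -15$
$G{\left(U \right)} = - \frac{133}{27 + U}$ ($G{\left(U \right)} = \frac{-15 - 118}{27 + U} = - \frac{133}{27 + U}$)
$\frac{G{\left(k \right)}}{-42452} = \frac{\left(-133\right) \frac{1}{27 + 221}}{-42452} = - \frac{133}{248} \left(- \frac{1}{42452}\right) = \left(-133\right) \frac{1}{248} \left(- \frac{1}{42452}\right) = \left(- \frac{133}{248}\right) \left(- \frac{1}{42452}\right) = \frac{133}{10528096}$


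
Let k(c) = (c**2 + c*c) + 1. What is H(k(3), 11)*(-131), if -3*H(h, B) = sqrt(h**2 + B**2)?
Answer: 131*sqrt(482)/3 ≈ 958.68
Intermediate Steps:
k(c) = 1 + 2*c**2 (k(c) = (c**2 + c**2) + 1 = 2*c**2 + 1 = 1 + 2*c**2)
H(h, B) = -sqrt(B**2 + h**2)/3 (H(h, B) = -sqrt(h**2 + B**2)/3 = -sqrt(B**2 + h**2)/3)
H(k(3), 11)*(-131) = -sqrt(11**2 + (1 + 2*3**2)**2)/3*(-131) = -sqrt(121 + (1 + 2*9)**2)/3*(-131) = -sqrt(121 + (1 + 18)**2)/3*(-131) = -sqrt(121 + 19**2)/3*(-131) = -sqrt(121 + 361)/3*(-131) = -sqrt(482)/3*(-131) = 131*sqrt(482)/3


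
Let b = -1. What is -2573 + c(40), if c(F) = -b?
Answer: -2572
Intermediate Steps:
c(F) = 1 (c(F) = -1*(-1) = 1)
-2573 + c(40) = -2573 + 1 = -2572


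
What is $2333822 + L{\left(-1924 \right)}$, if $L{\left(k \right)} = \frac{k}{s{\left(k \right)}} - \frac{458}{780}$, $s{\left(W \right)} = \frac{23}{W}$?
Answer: $\frac{22378070713}{8970} \approx 2.4948 \cdot 10^{6}$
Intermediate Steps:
$L{\left(k \right)} = - \frac{229}{390} + \frac{k^{2}}{23}$ ($L{\left(k \right)} = \frac{k}{23 \frac{1}{k}} - \frac{458}{780} = k \frac{k}{23} - \frac{229}{390} = \frac{k^{2}}{23} - \frac{229}{390} = - \frac{229}{390} + \frac{k^{2}}{23}$)
$2333822 + L{\left(-1924 \right)} = 2333822 - \left(\frac{229}{390} - \frac{\left(-1924\right)^{2}}{23}\right) = 2333822 + \left(- \frac{229}{390} + \frac{1}{23} \cdot 3701776\right) = 2333822 + \left(- \frac{229}{390} + \frac{3701776}{23}\right) = 2333822 + \frac{1443687373}{8970} = \frac{22378070713}{8970}$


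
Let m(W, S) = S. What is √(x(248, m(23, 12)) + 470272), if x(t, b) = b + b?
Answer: 2*√117574 ≈ 685.78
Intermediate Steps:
x(t, b) = 2*b
√(x(248, m(23, 12)) + 470272) = √(2*12 + 470272) = √(24 + 470272) = √470296 = 2*√117574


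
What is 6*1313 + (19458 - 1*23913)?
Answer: 3423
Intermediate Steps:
6*1313 + (19458 - 1*23913) = 7878 + (19458 - 23913) = 7878 - 4455 = 3423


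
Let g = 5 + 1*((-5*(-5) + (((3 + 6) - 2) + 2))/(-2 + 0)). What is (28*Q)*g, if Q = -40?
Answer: 13440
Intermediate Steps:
g = -12 (g = 5 + 1*((25 + ((9 - 2) + 2))/(-2)) = 5 + 1*((25 + (7 + 2))*(-½)) = 5 + 1*((25 + 9)*(-½)) = 5 + 1*(34*(-½)) = 5 + 1*(-17) = 5 - 17 = -12)
(28*Q)*g = (28*(-40))*(-12) = -1120*(-12) = 13440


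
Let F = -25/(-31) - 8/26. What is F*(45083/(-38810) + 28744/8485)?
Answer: 29467620477/26541809710 ≈ 1.1102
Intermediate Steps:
F = 201/403 (F = -25*(-1/31) - 8*1/26 = 25/31 - 4/13 = 201/403 ≈ 0.49876)
F*(45083/(-38810) + 28744/8485) = 201*(45083/(-38810) + 28744/8485)/403 = 201*(45083*(-1/38810) + 28744*(1/8485))/403 = 201*(-45083/38810 + 28744/8485)/403 = (201/403)*(146605077/65860570) = 29467620477/26541809710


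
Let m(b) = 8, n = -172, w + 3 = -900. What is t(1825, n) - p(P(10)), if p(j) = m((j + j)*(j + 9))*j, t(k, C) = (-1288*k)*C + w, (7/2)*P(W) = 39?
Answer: 2830115455/7 ≈ 4.0430e+8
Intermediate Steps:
w = -903 (w = -3 - 900 = -903)
P(W) = 78/7 (P(W) = (2/7)*39 = 78/7)
t(k, C) = -903 - 1288*C*k (t(k, C) = (-1288*k)*C - 903 = -1288*C*k - 903 = -903 - 1288*C*k)
p(j) = 8*j
t(1825, n) - p(P(10)) = (-903 - 1288*(-172)*1825) - 8*78/7 = (-903 + 404303200) - 1*624/7 = 404302297 - 624/7 = 2830115455/7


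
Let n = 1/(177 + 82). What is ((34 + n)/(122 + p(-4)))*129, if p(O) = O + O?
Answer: 378701/9842 ≈ 38.478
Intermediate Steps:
p(O) = 2*O
n = 1/259 ≈ 0.0038610
((34 + n)/(122 + p(-4)))*129 = ((34 + 1/259)/(122 + 2*(-4)))*129 = (8807/(259*(122 - 8)))*129 = ((8807/259)/114)*129 = ((8807/259)*(1/114))*129 = (8807/29526)*129 = 378701/9842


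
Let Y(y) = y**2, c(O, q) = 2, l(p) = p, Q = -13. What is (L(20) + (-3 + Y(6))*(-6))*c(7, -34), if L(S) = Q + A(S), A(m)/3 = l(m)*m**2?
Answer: 47578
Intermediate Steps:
A(m) = 3*m**3 (A(m) = 3*(m*m**2) = 3*m**3)
L(S) = -13 + 3*S**3
(L(20) + (-3 + Y(6))*(-6))*c(7, -34) = ((-13 + 3*20**3) + (-3 + 6**2)*(-6))*2 = ((-13 + 3*8000) + (-3 + 36)*(-6))*2 = ((-13 + 24000) + 33*(-6))*2 = (23987 - 198)*2 = 23789*2 = 47578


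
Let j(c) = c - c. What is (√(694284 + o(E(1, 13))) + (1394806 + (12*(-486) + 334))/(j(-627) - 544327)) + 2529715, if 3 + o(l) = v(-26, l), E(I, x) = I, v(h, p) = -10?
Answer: 1376990787497/544327 + √694271 ≈ 2.5305e+6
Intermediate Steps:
o(l) = -13 (o(l) = -3 - 10 = -13)
j(c) = 0
(√(694284 + o(E(1, 13))) + (1394806 + (12*(-486) + 334))/(j(-627) - 544327)) + 2529715 = (√(694284 - 13) + (1394806 + (12*(-486) + 334))/(0 - 544327)) + 2529715 = (√694271 + (1394806 + (-5832 + 334))/(-544327)) + 2529715 = (√694271 + (1394806 - 5498)*(-1/544327)) + 2529715 = (√694271 + 1389308*(-1/544327)) + 2529715 = (√694271 - 1389308/544327) + 2529715 = (-1389308/544327 + √694271) + 2529715 = 1376990787497/544327 + √694271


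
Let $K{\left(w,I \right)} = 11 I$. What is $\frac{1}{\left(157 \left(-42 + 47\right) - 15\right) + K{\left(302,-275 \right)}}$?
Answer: $- \frac{1}{2255} \approx -0.00044346$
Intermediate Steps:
$\frac{1}{\left(157 \left(-42 + 47\right) - 15\right) + K{\left(302,-275 \right)}} = \frac{1}{\left(157 \left(-42 + 47\right) - 15\right) + 11 \left(-275\right)} = \frac{1}{\left(157 \cdot 5 - 15\right) - 3025} = \frac{1}{\left(785 - 15\right) - 3025} = \frac{1}{770 - 3025} = \frac{1}{-2255} = - \frac{1}{2255}$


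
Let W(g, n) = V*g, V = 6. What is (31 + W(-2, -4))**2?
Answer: 361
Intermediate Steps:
W(g, n) = 6*g
(31 + W(-2, -4))**2 = (31 + 6*(-2))**2 = (31 - 12)**2 = 19**2 = 361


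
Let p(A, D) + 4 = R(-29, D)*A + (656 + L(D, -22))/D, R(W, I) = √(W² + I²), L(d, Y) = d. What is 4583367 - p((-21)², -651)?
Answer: 2983774526/651 - 441*√424642 ≈ 4.2960e+6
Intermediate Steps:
R(W, I) = √(I² + W²)
p(A, D) = -4 + A*√(841 + D²) + (656 + D)/D (p(A, D) = -4 + (√(D² + (-29)²)*A + (656 + D)/D) = -4 + (√(D² + 841)*A + (656 + D)/D) = -4 + (√(841 + D²)*A + (656 + D)/D) = -4 + (A*√(841 + D²) + (656 + D)/D) = -4 + A*√(841 + D²) + (656 + D)/D)
4583367 - p((-21)², -651) = 4583367 - (-3 + 656/(-651) + (-21)²*√(841 + (-651)²)) = 4583367 - (-3 + 656*(-1/651) + 441*√(841 + 423801)) = 4583367 - (-3 - 656/651 + 441*√424642) = 4583367 - (-2609/651 + 441*√424642) = 4583367 + (2609/651 - 441*√424642) = 2983774526/651 - 441*√424642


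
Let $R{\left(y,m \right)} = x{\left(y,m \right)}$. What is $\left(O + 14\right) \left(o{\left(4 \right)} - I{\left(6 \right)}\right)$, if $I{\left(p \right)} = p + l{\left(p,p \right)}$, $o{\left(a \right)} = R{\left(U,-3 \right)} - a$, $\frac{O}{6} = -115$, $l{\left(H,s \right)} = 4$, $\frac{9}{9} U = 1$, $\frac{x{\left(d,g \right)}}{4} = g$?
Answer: $17576$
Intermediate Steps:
$x{\left(d,g \right)} = 4 g$
$U = 1$
$R{\left(y,m \right)} = 4 m$
$O = -690$ ($O = 6 \left(-115\right) = -690$)
$o{\left(a \right)} = -12 - a$ ($o{\left(a \right)} = 4 \left(-3\right) - a = -12 - a$)
$I{\left(p \right)} = 4 + p$ ($I{\left(p \right)} = p + 4 = 4 + p$)
$\left(O + 14\right) \left(o{\left(4 \right)} - I{\left(6 \right)}\right) = \left(-690 + 14\right) \left(\left(-12 - 4\right) - \left(4 + 6\right)\right) = - 676 \left(\left(-12 - 4\right) - 10\right) = - 676 \left(-16 - 10\right) = \left(-676\right) \left(-26\right) = 17576$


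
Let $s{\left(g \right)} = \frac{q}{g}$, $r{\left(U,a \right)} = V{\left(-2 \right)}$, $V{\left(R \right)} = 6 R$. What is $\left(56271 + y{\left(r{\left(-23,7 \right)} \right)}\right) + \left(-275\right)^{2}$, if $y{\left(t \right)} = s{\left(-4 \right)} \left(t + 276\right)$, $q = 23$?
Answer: $130378$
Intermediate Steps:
$r{\left(U,a \right)} = -12$ ($r{\left(U,a \right)} = 6 \left(-2\right) = -12$)
$s{\left(g \right)} = \frac{23}{g}$
$y{\left(t \right)} = -1587 - \frac{23 t}{4}$ ($y{\left(t \right)} = \frac{23}{-4} \left(t + 276\right) = 23 \left(- \frac{1}{4}\right) \left(276 + t\right) = - \frac{23 \left(276 + t\right)}{4} = -1587 - \frac{23 t}{4}$)
$\left(56271 + y{\left(r{\left(-23,7 \right)} \right)}\right) + \left(-275\right)^{2} = \left(56271 - 1518\right) + \left(-275\right)^{2} = \left(56271 + \left(-1587 + 69\right)\right) + 75625 = \left(56271 - 1518\right) + 75625 = 54753 + 75625 = 130378$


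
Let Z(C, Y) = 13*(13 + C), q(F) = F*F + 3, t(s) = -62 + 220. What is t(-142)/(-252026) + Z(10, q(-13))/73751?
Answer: 31851558/9293584763 ≈ 0.0034273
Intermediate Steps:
t(s) = 158
q(F) = 3 + F² (q(F) = F² + 3 = 3 + F²)
Z(C, Y) = 169 + 13*C
t(-142)/(-252026) + Z(10, q(-13))/73751 = 158/(-252026) + (169 + 13*10)/73751 = 158*(-1/252026) + (169 + 130)*(1/73751) = -79/126013 + 299*(1/73751) = -79/126013 + 299/73751 = 31851558/9293584763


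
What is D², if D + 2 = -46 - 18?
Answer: 4356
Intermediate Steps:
D = -66 (D = -2 + (-46 - 18) = -2 - 64 = -66)
D² = (-66)² = 4356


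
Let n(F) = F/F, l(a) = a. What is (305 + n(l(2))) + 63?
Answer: 369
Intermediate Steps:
n(F) = 1
(305 + n(l(2))) + 63 = (305 + 1) + 63 = 306 + 63 = 369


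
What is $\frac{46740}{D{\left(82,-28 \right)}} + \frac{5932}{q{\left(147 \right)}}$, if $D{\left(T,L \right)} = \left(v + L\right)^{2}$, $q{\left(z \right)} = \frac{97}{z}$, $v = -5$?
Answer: $\frac{318048712}{35211} \approx 9032.7$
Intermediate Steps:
$D{\left(T,L \right)} = \left(-5 + L\right)^{2}$
$\frac{46740}{D{\left(82,-28 \right)}} + \frac{5932}{q{\left(147 \right)}} = \frac{46740}{\left(-5 - 28\right)^{2}} + \frac{5932}{97 \cdot \frac{1}{147}} = \frac{46740}{\left(-33\right)^{2}} + \frac{5932}{97 \cdot \frac{1}{147}} = \frac{46740}{1089} + \frac{5932}{\frac{97}{147}} = 46740 \cdot \frac{1}{1089} + 5932 \cdot \frac{147}{97} = \frac{15580}{363} + \frac{872004}{97} = \frac{318048712}{35211}$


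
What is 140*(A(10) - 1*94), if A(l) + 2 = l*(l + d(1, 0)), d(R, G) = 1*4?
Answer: 6160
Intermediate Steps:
d(R, G) = 4
A(l) = -2 + l*(4 + l) (A(l) = -2 + l*(l + 4) = -2 + l*(4 + l))
140*(A(10) - 1*94) = 140*((-2 + 10² + 4*10) - 1*94) = 140*((-2 + 100 + 40) - 94) = 140*(138 - 94) = 140*44 = 6160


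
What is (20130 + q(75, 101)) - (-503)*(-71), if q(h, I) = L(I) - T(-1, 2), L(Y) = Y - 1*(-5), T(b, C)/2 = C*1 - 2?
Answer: -15477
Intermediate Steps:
T(b, C) = -4 + 2*C (T(b, C) = 2*(C*1 - 2) = 2*(C - 2) = 2*(-2 + C) = -4 + 2*C)
L(Y) = 5 + Y (L(Y) = Y + 5 = 5 + Y)
q(h, I) = 5 + I (q(h, I) = (5 + I) - (-4 + 2*2) = (5 + I) - (-4 + 4) = (5 + I) - 1*0 = (5 + I) + 0 = 5 + I)
(20130 + q(75, 101)) - (-503)*(-71) = (20130 + (5 + 101)) - (-503)*(-71) = (20130 + 106) - 1*35713 = 20236 - 35713 = -15477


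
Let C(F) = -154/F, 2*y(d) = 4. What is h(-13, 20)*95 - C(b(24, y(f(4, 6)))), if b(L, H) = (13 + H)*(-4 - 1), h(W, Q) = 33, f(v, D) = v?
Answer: 234971/75 ≈ 3132.9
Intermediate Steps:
y(d) = 2 (y(d) = (1/2)*4 = 2)
b(L, H) = -65 - 5*H (b(L, H) = (13 + H)*(-5) = -65 - 5*H)
h(-13, 20)*95 - C(b(24, y(f(4, 6)))) = 33*95 - (-154)/(-65 - 5*2) = 3135 - (-154)/(-65 - 10) = 3135 - (-154)/(-75) = 3135 - (-154)*(-1)/75 = 3135 - 1*154/75 = 3135 - 154/75 = 234971/75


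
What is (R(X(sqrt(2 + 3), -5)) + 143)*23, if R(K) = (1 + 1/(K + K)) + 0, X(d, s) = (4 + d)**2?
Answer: 801987/242 - 92*sqrt(5)/121 ≈ 3312.3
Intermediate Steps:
R(K) = 1 + 1/(2*K) (R(K) = (1 + 1/(2*K)) + 0 = 1 + 1/(2*K))
(R(X(sqrt(2 + 3), -5)) + 143)*23 = ((1/2 + (4 + sqrt(2 + 3))**2)/((4 + sqrt(2 + 3))**2) + 143)*23 = ((1/2 + (4 + sqrt(5))**2)/((4 + sqrt(5))**2) + 143)*23 = ((1/2 + (4 + sqrt(5))**2)/(4 + sqrt(5))**2 + 143)*23 = (143 + (1/2 + (4 + sqrt(5))**2)/(4 + sqrt(5))**2)*23 = 3289 + 23*(1/2 + (4 + sqrt(5))**2)/(4 + sqrt(5))**2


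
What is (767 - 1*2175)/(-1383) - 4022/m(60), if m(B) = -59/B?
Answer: 333828632/81597 ≈ 4091.2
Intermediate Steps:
(767 - 1*2175)/(-1383) - 4022/m(60) = (767 - 1*2175)/(-1383) - 4022/((-59/60)) = (767 - 2175)*(-1/1383) - 4022/((-59*1/60)) = -1408*(-1/1383) - 4022/(-59/60) = 1408/1383 - 4022*(-60/59) = 1408/1383 + 241320/59 = 333828632/81597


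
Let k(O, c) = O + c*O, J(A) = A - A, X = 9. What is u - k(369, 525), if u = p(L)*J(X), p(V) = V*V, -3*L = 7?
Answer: -194094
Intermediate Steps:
L = -7/3 (L = -⅓*7 = -7/3 ≈ -2.3333)
J(A) = 0
k(O, c) = O + O*c
p(V) = V²
u = 0 (u = (-7/3)²*0 = (49/9)*0 = 0)
u - k(369, 525) = 0 - 369*(1 + 525) = 0 - 369*526 = 0 - 1*194094 = 0 - 194094 = -194094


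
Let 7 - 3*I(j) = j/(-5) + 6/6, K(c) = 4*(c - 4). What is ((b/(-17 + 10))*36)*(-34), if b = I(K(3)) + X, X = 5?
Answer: 41208/35 ≈ 1177.4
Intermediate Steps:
K(c) = -16 + 4*c (K(c) = 4*(-4 + c) = -16 + 4*c)
I(j) = 2 + j/15 (I(j) = 7/3 - (j/(-5) + 6/6)/3 = 7/3 - (j*(-⅕) + 6*(⅙))/3 = 7/3 - (-j/5 + 1)/3 = 7/3 - (1 - j/5)/3 = 7/3 + (-⅓ + j/15) = 2 + j/15)
b = 101/15 (b = (2 + (-16 + 4*3)/15) + 5 = (2 + (-16 + 12)/15) + 5 = (2 + (1/15)*(-4)) + 5 = (2 - 4/15) + 5 = 26/15 + 5 = 101/15 ≈ 6.7333)
((b/(-17 + 10))*36)*(-34) = ((101/(15*(-17 + 10)))*36)*(-34) = (((101/15)/(-7))*36)*(-34) = (((101/15)*(-⅐))*36)*(-34) = -101/105*36*(-34) = -1212/35*(-34) = 41208/35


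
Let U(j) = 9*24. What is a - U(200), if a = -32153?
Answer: -32369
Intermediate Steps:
U(j) = 216
a - U(200) = -32153 - 1*216 = -32153 - 216 = -32369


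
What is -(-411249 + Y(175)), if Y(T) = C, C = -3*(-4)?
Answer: 411237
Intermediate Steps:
C = 12
Y(T) = 12
-(-411249 + Y(175)) = -(-411249 + 12) = -1*(-411237) = 411237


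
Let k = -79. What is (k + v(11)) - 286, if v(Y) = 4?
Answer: -361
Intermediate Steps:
(k + v(11)) - 286 = (-79 + 4) - 286 = -75 - 286 = -361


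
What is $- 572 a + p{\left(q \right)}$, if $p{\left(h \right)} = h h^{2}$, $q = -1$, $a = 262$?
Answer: $-149865$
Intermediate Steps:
$p{\left(h \right)} = h^{3}$
$- 572 a + p{\left(q \right)} = \left(-572\right) 262 + \left(-1\right)^{3} = -149864 - 1 = -149865$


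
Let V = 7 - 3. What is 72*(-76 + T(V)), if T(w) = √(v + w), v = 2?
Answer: -5472 + 72*√6 ≈ -5295.6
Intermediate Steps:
V = 4
T(w) = √(2 + w)
72*(-76 + T(V)) = 72*(-76 + √(2 + 4)) = 72*(-76 + √6) = -5472 + 72*√6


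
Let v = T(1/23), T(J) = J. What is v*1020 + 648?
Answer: 15924/23 ≈ 692.35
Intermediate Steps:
v = 1/23 ≈ 0.043478
v*1020 + 648 = (1/23)*1020 + 648 = 1020/23 + 648 = 15924/23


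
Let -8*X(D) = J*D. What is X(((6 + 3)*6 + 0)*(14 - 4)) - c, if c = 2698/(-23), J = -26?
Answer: 43063/23 ≈ 1872.3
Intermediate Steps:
X(D) = 13*D/4 (X(D) = -(-13)*D/4 = 13*D/4)
c = -2698/23 (c = 2698*(-1/23) = -2698/23 ≈ -117.30)
X(((6 + 3)*6 + 0)*(14 - 4)) - c = 13*(((6 + 3)*6 + 0)*(14 - 4))/4 - 1*(-2698/23) = 13*((9*6 + 0)*10)/4 + 2698/23 = 13*((54 + 0)*10)/4 + 2698/23 = 13*(54*10)/4 + 2698/23 = (13/4)*540 + 2698/23 = 1755 + 2698/23 = 43063/23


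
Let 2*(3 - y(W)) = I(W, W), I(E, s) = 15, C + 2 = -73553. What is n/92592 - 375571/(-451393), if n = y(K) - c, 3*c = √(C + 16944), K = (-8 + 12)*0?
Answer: 7727297503/9287862368 - I*√56611/277776 ≈ 0.83198 - 0.00085656*I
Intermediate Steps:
C = -73555 (C = -2 - 73553 = -73555)
K = 0 (K = 4*0 = 0)
y(W) = -9/2 (y(W) = 3 - ½*15 = 3 - 15/2 = -9/2)
c = I*√56611/3 (c = √(-73555 + 16944)/3 = √(-56611)/3 = (I*√56611)/3 = I*√56611/3 ≈ 79.31*I)
n = -9/2 - I*√56611/3 ≈ -4.5 - 79.31*I
n/92592 - 375571/(-451393) = (-9/2 - I*√56611/3)/92592 - 375571/(-451393) = (-9/2 - I*√56611/3)*(1/92592) - 375571*(-1/451393) = (-1/20576 - I*√56611/277776) + 375571/451393 = 7727297503/9287862368 - I*√56611/277776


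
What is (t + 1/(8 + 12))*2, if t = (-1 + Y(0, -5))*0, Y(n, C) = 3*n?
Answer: ⅒ ≈ 0.10000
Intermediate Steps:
t = 0 (t = (-1 + 3*0)*0 = (-1 + 0)*0 = -1*0 = 0)
(t + 1/(8 + 12))*2 = (0 + 1/(8 + 12))*2 = (0 + 1/20)*2 = (1/20)*2 = ⅒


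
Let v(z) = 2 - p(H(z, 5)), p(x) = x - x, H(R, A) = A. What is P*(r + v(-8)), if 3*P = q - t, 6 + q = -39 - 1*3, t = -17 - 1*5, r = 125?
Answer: -3302/3 ≈ -1100.7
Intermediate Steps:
t = -22 (t = -17 - 5 = -22)
q = -48 (q = -6 + (-39 - 1*3) = -6 + (-39 - 3) = -6 - 42 = -48)
p(x) = 0
v(z) = 2 (v(z) = 2 - 1*0 = 2 + 0 = 2)
P = -26/3 (P = (-48 - 1*(-22))/3 = (-48 + 22)/3 = (1/3)*(-26) = -26/3 ≈ -8.6667)
P*(r + v(-8)) = -26*(125 + 2)/3 = -26/3*127 = -3302/3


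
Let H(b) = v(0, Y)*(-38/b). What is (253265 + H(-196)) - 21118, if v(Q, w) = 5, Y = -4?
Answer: 22750501/98 ≈ 2.3215e+5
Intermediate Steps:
H(b) = -190/b (H(b) = 5*(-38/b) = -190/b)
(253265 + H(-196)) - 21118 = (253265 - 190/(-196)) - 21118 = (253265 - 190*(-1/196)) - 21118 = (253265 + 95/98) - 21118 = 24820065/98 - 21118 = 22750501/98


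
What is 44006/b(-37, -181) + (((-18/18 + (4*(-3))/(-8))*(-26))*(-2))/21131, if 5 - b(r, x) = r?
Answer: 464945939/443751 ≈ 1047.8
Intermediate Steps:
b(r, x) = 5 - r
44006/b(-37, -181) + (((-18/18 + (4*(-3))/(-8))*(-26))*(-2))/21131 = 44006/(5 - 1*(-37)) + (((-18/18 + (4*(-3))/(-8))*(-26))*(-2))/21131 = 44006/(5 + 37) + (((-18*1/18 - 12*(-1/8))*(-26))*(-2))*(1/21131) = 44006/42 + (((-1 + 3/2)*(-26))*(-2))*(1/21131) = 44006*(1/42) + (((1/2)*(-26))*(-2))*(1/21131) = 22003/21 - 13*(-2)*(1/21131) = 22003/21 + 26*(1/21131) = 22003/21 + 26/21131 = 464945939/443751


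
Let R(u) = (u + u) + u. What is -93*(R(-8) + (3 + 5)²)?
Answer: -3720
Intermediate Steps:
R(u) = 3*u (R(u) = 2*u + u = 3*u)
-93*(R(-8) + (3 + 5)²) = -93*(3*(-8) + (3 + 5)²) = -93*(-24 + 8²) = -93*(-24 + 64) = -93*40 = -3720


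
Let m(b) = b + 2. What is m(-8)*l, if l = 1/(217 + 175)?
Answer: -3/196 ≈ -0.015306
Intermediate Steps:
m(b) = 2 + b
l = 1/392 ≈ 0.0025510
m(-8)*l = (2 - 8)*(1/392) = -6*1/392 = -3/196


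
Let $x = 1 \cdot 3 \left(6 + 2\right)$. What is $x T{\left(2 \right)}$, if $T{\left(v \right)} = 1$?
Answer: $24$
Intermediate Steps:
$x = 24$ ($x = 3 \cdot 8 = 24$)
$x T{\left(2 \right)} = 24 \cdot 1 = 24$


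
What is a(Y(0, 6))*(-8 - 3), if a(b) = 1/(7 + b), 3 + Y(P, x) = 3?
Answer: -11/7 ≈ -1.5714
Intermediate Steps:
Y(P, x) = 0 (Y(P, x) = -3 + 3 = 0)
a(Y(0, 6))*(-8 - 3) = (-8 - 3)/(7 + 0) = -11/7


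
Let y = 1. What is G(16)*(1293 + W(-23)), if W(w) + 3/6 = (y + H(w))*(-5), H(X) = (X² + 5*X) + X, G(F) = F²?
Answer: -170880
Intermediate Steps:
H(X) = X² + 6*X
W(w) = -11/2 - 5*w*(6 + w) (W(w) = -½ + (1 + w*(6 + w))*(-5) = -½ + (-5 - 5*w*(6 + w)) = -11/2 - 5*w*(6 + w))
G(16)*(1293 + W(-23)) = 16²*(1293 + (-11/2 - 5*(-23)*(6 - 23))) = 256*(1293 + (-11/2 - 5*(-23)*(-17))) = 256*(1293 + (-11/2 - 1955)) = 256*(1293 - 3921/2) = 256*(-1335/2) = -170880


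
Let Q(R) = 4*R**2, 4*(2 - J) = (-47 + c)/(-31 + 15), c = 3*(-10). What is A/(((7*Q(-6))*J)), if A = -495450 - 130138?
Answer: -2502352/3213 ≈ -778.82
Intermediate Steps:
c = -30
J = 51/64 (J = 2 - (-47 - 30)/(4*(-31 + 15)) = 2 - (-77)/(4*(-16)) = 2 - (-77)*(-1)/(4*16) = 2 - 1/4*77/16 = 2 - 77/64 = 51/64 ≈ 0.79688)
A = -625588
A/(((7*Q(-6))*J)) = -625588/((7*(4*(-6)**2))*(51/64)) = -625588/((7*(4*36))*(51/64)) = -625588/((7*144)*(51/64)) = -625588/(1008*(51/64)) = -625588/3213/4 = -625588*4/3213 = -2502352/3213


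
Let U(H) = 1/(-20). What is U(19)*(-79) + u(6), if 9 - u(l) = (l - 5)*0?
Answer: 259/20 ≈ 12.950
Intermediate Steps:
U(H) = -1/20
u(l) = 9 (u(l) = 9 - (l - 5)*0 = 9 - (-5 + l)*0 = 9 - 1*0 = 9 + 0 = 9)
U(19)*(-79) + u(6) = -1/20*(-79) + 9 = 79/20 + 9 = 259/20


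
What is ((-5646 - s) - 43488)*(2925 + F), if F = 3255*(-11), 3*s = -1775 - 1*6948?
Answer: 1519921840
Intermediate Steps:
s = -8723/3 (s = (-1775 - 1*6948)/3 = (-1775 - 6948)/3 = (1/3)*(-8723) = -8723/3 ≈ -2907.7)
F = -35805
((-5646 - s) - 43488)*(2925 + F) = ((-5646 - 1*(-8723/3)) - 43488)*(2925 - 35805) = ((-5646 + 8723/3) - 43488)*(-32880) = (-8215/3 - 43488)*(-32880) = -138679/3*(-32880) = 1519921840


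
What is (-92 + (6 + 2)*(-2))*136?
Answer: -14688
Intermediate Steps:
(-92 + (6 + 2)*(-2))*136 = (-92 + 8*(-2))*136 = (-92 - 16)*136 = -108*136 = -14688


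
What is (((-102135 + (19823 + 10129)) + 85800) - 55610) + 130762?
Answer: 88769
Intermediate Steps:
(((-102135 + (19823 + 10129)) + 85800) - 55610) + 130762 = (((-102135 + 29952) + 85800) - 55610) + 130762 = ((-72183 + 85800) - 55610) + 130762 = (13617 - 55610) + 130762 = -41993 + 130762 = 88769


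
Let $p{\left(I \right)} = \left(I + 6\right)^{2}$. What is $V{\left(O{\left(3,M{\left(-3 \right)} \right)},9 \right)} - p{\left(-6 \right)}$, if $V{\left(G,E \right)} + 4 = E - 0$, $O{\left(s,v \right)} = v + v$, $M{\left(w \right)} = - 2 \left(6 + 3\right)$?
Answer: $5$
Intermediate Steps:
$M{\left(w \right)} = -18$ ($M{\left(w \right)} = \left(-2\right) 9 = -18$)
$O{\left(s,v \right)} = 2 v$
$p{\left(I \right)} = \left(6 + I\right)^{2}$
$V{\left(G,E \right)} = -4 + E$ ($V{\left(G,E \right)} = -4 + \left(E - 0\right) = -4 + \left(E + 0\right) = -4 + E$)
$V{\left(O{\left(3,M{\left(-3 \right)} \right)},9 \right)} - p{\left(-6 \right)} = \left(-4 + 9\right) - \left(6 - 6\right)^{2} = 5 - 0^{2} = 5 - 0 = 5 + 0 = 5$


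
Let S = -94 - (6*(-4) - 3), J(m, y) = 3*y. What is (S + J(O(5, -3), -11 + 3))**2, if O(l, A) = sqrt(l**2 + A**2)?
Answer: 8281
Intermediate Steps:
O(l, A) = sqrt(A**2 + l**2)
S = -67 (S = -94 - (-24 - 3) = -94 - 1*(-27) = -94 + 27 = -67)
(S + J(O(5, -3), -11 + 3))**2 = (-67 + 3*(-11 + 3))**2 = (-67 + 3*(-8))**2 = (-67 - 24)**2 = (-91)**2 = 8281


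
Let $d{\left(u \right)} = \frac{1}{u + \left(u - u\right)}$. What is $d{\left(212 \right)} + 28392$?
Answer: $\frac{6019105}{212} \approx 28392.0$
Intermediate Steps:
$d{\left(u \right)} = \frac{1}{u}$ ($d{\left(u \right)} = \frac{1}{u + 0} = \frac{1}{u}$)
$d{\left(212 \right)} + 28392 = \frac{1}{212} + 28392 = \frac{6019105}{212}$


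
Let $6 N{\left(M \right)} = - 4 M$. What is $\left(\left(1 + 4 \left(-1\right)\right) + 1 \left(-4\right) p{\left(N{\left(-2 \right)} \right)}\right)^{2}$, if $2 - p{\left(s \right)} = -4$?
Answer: $729$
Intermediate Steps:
$N{\left(M \right)} = - \frac{2 M}{3}$ ($N{\left(M \right)} = \frac{\left(-4\right) M}{6} = - \frac{2 M}{3}$)
$p{\left(s \right)} = 6$ ($p{\left(s \right)} = 2 - -4 = 2 + 4 = 6$)
$\left(\left(1 + 4 \left(-1\right)\right) + 1 \left(-4\right) p{\left(N{\left(-2 \right)} \right)}\right)^{2} = \left(\left(1 + 4 \left(-1\right)\right) + 1 \left(-4\right) 6\right)^{2} = \left(\left(1 - 4\right) - 24\right)^{2} = \left(-3 - 24\right)^{2} = \left(-27\right)^{2} = 729$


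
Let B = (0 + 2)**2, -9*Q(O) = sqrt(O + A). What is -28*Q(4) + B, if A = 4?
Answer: 4 + 56*sqrt(2)/9 ≈ 12.800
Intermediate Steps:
Q(O) = -sqrt(4 + O)/9 (Q(O) = -sqrt(O + 4)/9 = -sqrt(4 + O)/9)
B = 4 (B = 2**2 = 4)
-28*Q(4) + B = -(-28)*sqrt(4 + 4)/9 + 4 = -(-28)*sqrt(8)/9 + 4 = -(-28)*2*sqrt(2)/9 + 4 = -(-56)*sqrt(2)/9 + 4 = 56*sqrt(2)/9 + 4 = 4 + 56*sqrt(2)/9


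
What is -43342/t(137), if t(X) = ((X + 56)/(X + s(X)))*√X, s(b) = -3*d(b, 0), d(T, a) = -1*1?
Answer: -6067880*√137/26441 ≈ -2686.1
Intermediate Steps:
d(T, a) = -1
s(b) = 3 (s(b) = -3*(-1) = 3)
t(X) = √X*(56 + X)/(3 + X) (t(X) = ((X + 56)/(X + 3))*√X = ((56 + X)/(3 + X))*√X = √X*(56 + X)/(3 + X))
-43342/t(137) = -43342*√137*(3 + 137)/(137*(56 + 137)) = -43342*140*√137/26441 = -6067880*√137/26441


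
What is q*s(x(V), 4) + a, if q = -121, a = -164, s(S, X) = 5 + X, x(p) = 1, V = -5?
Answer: -1253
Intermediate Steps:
q*s(x(V), 4) + a = -121*(5 + 4) - 164 = -121*9 - 164 = -1089 - 164 = -1253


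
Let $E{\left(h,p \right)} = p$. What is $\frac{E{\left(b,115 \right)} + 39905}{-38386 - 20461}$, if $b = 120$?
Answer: $- \frac{40020}{58847} \approx -0.68007$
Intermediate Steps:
$\frac{E{\left(b,115 \right)} + 39905}{-38386 - 20461} = \frac{115 + 39905}{-38386 - 20461} = \frac{40020}{-58847} = 40020 \left(- \frac{1}{58847}\right) = - \frac{40020}{58847}$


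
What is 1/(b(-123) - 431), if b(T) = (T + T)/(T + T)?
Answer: -1/430 ≈ -0.0023256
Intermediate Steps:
b(T) = 1 (b(T) = (2*T)/((2*T)) = (2*T)*(1/(2*T)) = 1)
1/(b(-123) - 431) = 1/(1 - 431) = 1/(-430) = -1/430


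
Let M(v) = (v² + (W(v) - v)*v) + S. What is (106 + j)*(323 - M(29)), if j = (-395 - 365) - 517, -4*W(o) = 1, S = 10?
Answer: -1500051/4 ≈ -3.7501e+5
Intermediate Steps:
W(o) = -¼ (W(o) = -¼*1 = -¼)
j = -1277 (j = -760 - 517 = -1277)
M(v) = 10 + v² + v*(-¼ - v) (M(v) = (v² + (-¼ - v)*v) + 10 = (v² + v*(-¼ - v)) + 10 = 10 + v² + v*(-¼ - v))
(106 + j)*(323 - M(29)) = (106 - 1277)*(323 - (10 - ¼*29)) = -1171*(323 - (10 - 29/4)) = -1171*(323 - 1*11/4) = -1171*(323 - 11/4) = -1171*1281/4 = -1500051/4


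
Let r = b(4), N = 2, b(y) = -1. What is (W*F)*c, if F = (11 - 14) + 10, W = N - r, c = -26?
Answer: -546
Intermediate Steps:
r = -1
W = 3 (W = 2 - 1*(-1) = 2 + 1 = 3)
F = 7 (F = -3 + 10 = 7)
(W*F)*c = (3*7)*(-26) = 21*(-26) = -546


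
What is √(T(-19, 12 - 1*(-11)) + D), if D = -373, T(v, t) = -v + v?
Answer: I*√373 ≈ 19.313*I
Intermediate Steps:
T(v, t) = 0
√(T(-19, 12 - 1*(-11)) + D) = √(0 - 373) = √(-373) = I*√373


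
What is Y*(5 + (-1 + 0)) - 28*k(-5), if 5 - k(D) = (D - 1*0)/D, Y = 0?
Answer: -112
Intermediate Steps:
k(D) = 4 (k(D) = 5 - (D - 1*0)/D = 5 - (D + 0)/D = 5 - D/D = 5 - 1*1 = 5 - 1 = 4)
Y*(5 + (-1 + 0)) - 28*k(-5) = 0*(5 + (-1 + 0)) - 28*4 = 0*(5 - 1) - 112 = 0*4 - 112 = 0 - 112 = -112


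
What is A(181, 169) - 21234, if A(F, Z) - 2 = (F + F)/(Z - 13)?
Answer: -1655915/78 ≈ -21230.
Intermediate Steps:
A(F, Z) = 2 + 2*F/(-13 + Z) (A(F, Z) = 2 + (F + F)/(Z - 13) = 2 + (2*F)/(-13 + Z) = 2 + 2*F/(-13 + Z))
A(181, 169) - 21234 = 2*(-13 + 181 + 169)/(-13 + 169) - 21234 = 2*337/156 - 21234 = 2*(1/156)*337 - 21234 = 337/78 - 21234 = -1655915/78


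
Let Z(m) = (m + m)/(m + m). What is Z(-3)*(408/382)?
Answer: 204/191 ≈ 1.0681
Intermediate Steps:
Z(m) = 1 (Z(m) = (2*m)/((2*m)) = (2*m)*(1/(2*m)) = 1)
Z(-3)*(408/382) = 1*(408/382) = 1*(408*(1/382)) = 1*(204/191) = 204/191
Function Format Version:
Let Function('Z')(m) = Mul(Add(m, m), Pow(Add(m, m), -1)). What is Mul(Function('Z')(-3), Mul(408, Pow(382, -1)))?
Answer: Rational(204, 191) ≈ 1.0681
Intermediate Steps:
Function('Z')(m) = 1 (Function('Z')(m) = Mul(Mul(2, m), Pow(Mul(2, m), -1)) = Mul(Mul(2, m), Mul(Rational(1, 2), Pow(m, -1))) = 1)
Mul(Function('Z')(-3), Mul(408, Pow(382, -1))) = Mul(1, Mul(408, Pow(382, -1))) = Mul(1, Mul(408, Rational(1, 382))) = Mul(1, Rational(204, 191)) = Rational(204, 191)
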